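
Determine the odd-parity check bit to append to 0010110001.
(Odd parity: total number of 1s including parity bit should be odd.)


Number of 1s in data: 4
Parity bit: 1

1


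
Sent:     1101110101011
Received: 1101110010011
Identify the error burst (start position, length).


XOR: 0000000111000

Burst at position 7, length 3


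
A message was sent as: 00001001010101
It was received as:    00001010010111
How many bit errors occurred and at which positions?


XOR: 00000011000010

3 error(s) at position(s): 6, 7, 12


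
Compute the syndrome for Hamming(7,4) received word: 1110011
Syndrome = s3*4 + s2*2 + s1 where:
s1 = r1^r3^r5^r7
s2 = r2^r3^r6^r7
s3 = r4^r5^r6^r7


s1=1, s2=0, s3=0

Syndrome = 1 (error at position 1)


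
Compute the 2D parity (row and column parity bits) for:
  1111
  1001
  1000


Row parities: 001
Column parities: 1110

Row P: 001, Col P: 1110, Corner: 1


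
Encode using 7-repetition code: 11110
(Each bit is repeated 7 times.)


Each bit -> 7 copies

11111111111111111111111111110000000


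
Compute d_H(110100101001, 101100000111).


XOR: 011000101110
Count of 1s: 6

6


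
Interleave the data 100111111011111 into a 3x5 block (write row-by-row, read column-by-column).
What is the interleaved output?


Matrix:
  10011
  11110
  11111
Read columns: 111011011111101

111011011111101


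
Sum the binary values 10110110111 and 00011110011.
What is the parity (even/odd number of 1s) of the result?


10110110111 = 1463
00011110011 = 243
Sum = 1706 = 11010101010
1s count = 6

even parity (6 ones in 11010101010)


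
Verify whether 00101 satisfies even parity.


Number of 1s: 2

Yes, parity is correct (2 ones)


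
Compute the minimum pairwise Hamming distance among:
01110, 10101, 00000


Comparing all pairs, minimum distance: 3
Can detect 2 errors, correct 1 errors

3


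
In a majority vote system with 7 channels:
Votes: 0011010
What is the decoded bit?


Ones: 3 out of 7
Threshold: 4

0 (3/7 voted 1)


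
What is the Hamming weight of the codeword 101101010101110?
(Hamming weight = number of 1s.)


Counting 1s in 101101010101110

9


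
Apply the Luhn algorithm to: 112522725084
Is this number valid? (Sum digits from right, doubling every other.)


Luhn sum = 37
37 mod 10 = 7

Invalid (Luhn sum mod 10 = 7)


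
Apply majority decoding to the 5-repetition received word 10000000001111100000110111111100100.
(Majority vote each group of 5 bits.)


Groups: 10000, 00000, 11111, 00000, 11011, 11111, 00100
Majority votes: 0010110

0010110


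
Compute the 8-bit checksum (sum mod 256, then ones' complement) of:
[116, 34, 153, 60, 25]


Sum = 388 mod 256 = 132
Complement = 123

123


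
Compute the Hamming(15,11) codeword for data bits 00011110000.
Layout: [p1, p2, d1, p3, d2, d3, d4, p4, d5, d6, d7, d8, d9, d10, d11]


Parity bits: p1=1, p2=1, p3=1, p4=1

110100111110000


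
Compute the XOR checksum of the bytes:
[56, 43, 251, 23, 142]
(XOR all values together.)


XOR chain: 56 ^ 43 ^ 251 ^ 23 ^ 142 = 113

113


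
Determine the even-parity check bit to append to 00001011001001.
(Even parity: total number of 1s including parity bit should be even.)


Number of 1s in data: 5
Parity bit: 1

1


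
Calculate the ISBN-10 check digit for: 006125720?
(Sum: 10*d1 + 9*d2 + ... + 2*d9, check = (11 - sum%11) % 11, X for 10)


Weighted sum: 126
126 mod 11 = 5

Check digit: 6


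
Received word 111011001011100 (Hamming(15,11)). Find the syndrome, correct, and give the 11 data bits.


Syndrome = 0: no error detected

Data: 11101011100 (no errors)


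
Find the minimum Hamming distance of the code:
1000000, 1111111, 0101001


Comparing all pairs, minimum distance: 4
Can detect 3 errors, correct 1 errors

4


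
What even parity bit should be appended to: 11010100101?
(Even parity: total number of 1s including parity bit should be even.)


Number of 1s in data: 6
Parity bit: 0

0


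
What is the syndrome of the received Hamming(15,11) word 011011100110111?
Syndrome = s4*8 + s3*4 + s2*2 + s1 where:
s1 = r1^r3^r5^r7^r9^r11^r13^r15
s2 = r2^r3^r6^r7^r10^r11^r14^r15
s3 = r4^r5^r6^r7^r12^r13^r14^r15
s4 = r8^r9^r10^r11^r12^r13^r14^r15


s1=0, s2=0, s3=0, s4=1

Syndrome = 8 (error at position 8)


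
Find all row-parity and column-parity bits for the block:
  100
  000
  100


Row parities: 101
Column parities: 000

Row P: 101, Col P: 000, Corner: 0


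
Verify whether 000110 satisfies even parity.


Number of 1s: 2

Yes, parity is correct (2 ones)


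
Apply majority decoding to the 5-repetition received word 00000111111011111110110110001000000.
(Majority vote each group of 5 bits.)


Groups: 00000, 11111, 10111, 11110, 11011, 00010, 00000
Majority votes: 0111100

0111100


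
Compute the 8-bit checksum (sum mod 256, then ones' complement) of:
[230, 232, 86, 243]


Sum = 791 mod 256 = 23
Complement = 232

232


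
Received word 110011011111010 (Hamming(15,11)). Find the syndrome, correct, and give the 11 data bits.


Syndrome = 2: error at position 2

Data: 01101111010 (corrected bit 2)


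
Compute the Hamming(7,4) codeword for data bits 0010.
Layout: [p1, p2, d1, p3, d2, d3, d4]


Parity bits: p1=0, p2=1, p3=1

0101010


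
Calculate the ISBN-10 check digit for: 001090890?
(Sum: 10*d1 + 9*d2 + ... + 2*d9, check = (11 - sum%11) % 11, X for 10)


Weighted sum: 121
121 mod 11 = 0

Check digit: 0


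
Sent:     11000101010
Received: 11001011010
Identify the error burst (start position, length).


XOR: 00001110000

Burst at position 4, length 3


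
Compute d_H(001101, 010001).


XOR: 011100
Count of 1s: 3

3


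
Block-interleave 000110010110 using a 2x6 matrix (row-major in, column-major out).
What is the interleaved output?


Matrix:
  000110
  010110
Read columns: 000100111100

000100111100


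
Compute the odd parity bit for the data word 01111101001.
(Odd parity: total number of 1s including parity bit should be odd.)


Number of 1s in data: 7
Parity bit: 0

0


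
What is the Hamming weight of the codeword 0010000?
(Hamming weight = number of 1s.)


Counting 1s in 0010000

1


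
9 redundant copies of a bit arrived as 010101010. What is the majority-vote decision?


Ones: 4 out of 9
Threshold: 5

0 (4/9 voted 1)


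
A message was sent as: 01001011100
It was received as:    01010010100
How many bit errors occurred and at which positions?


XOR: 00011001000

3 error(s) at position(s): 3, 4, 7


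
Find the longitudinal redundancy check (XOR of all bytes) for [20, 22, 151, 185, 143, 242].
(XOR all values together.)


XOR chain: 20 ^ 22 ^ 151 ^ 185 ^ 143 ^ 242 = 81

81


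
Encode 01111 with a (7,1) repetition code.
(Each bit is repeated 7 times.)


Each bit -> 7 copies

00000001111111111111111111111111111


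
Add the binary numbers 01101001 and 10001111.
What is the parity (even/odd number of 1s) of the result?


01101001 = 105
10001111 = 143
Sum = 248 = 11111000
1s count = 5

odd parity (5 ones in 11111000)


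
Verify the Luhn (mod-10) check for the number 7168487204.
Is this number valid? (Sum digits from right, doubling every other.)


Luhn sum = 44
44 mod 10 = 4

Invalid (Luhn sum mod 10 = 4)


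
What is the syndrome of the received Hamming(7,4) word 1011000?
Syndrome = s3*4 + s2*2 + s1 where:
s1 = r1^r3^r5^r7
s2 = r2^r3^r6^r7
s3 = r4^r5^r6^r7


s1=0, s2=1, s3=1

Syndrome = 6 (error at position 6)


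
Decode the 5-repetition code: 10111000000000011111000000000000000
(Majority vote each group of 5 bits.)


Groups: 10111, 00000, 00000, 11111, 00000, 00000, 00000
Majority votes: 1001000

1001000


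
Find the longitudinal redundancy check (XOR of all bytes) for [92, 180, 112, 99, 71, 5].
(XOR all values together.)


XOR chain: 92 ^ 180 ^ 112 ^ 99 ^ 71 ^ 5 = 185

185


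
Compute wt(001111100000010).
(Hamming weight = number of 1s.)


Counting 1s in 001111100000010

6


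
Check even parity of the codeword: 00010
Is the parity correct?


Number of 1s: 1

No, parity error (1 ones)


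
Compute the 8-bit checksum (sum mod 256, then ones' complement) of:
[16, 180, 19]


Sum = 215 mod 256 = 215
Complement = 40

40


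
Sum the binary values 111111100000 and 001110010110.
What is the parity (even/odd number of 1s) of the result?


111111100000 = 4064
001110010110 = 918
Sum = 4982 = 1001101110110
1s count = 8

even parity (8 ones in 1001101110110)


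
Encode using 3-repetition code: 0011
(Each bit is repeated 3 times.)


Each bit -> 3 copies

000000111111


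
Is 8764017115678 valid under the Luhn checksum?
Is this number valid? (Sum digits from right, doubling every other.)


Luhn sum = 59
59 mod 10 = 9

Invalid (Luhn sum mod 10 = 9)


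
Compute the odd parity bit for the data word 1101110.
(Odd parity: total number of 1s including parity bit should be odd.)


Number of 1s in data: 5
Parity bit: 0

0


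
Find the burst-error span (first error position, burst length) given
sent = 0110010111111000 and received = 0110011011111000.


XOR: 0000001100000000

Burst at position 6, length 2


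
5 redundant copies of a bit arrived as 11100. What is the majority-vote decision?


Ones: 3 out of 5
Threshold: 3

1 (3/5 voted 1)


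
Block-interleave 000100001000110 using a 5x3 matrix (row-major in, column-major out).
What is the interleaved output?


Matrix:
  000
  100
  001
  000
  110
Read columns: 010010000100100

010010000100100


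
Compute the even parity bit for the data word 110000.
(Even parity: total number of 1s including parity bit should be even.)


Number of 1s in data: 2
Parity bit: 0

0


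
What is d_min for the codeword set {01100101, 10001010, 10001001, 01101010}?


Comparing all pairs, minimum distance: 2
Can detect 1 errors, correct 0 errors

2


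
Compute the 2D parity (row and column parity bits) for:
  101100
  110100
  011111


Row parities: 111
Column parities: 000111

Row P: 111, Col P: 000111, Corner: 1


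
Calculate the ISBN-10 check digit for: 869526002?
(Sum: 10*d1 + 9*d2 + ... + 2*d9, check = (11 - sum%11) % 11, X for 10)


Weighted sum: 287
287 mod 11 = 1

Check digit: X


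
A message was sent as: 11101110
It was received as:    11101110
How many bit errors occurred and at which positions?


XOR: 00000000

0 errors (received matches sent)


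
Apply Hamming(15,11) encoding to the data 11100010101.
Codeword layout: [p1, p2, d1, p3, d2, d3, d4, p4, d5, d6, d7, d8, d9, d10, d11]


Parity bits: p1=1, p2=0, p3=0, p4=1

101011010010101


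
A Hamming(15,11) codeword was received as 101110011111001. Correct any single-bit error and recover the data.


Syndrome = 0: no error detected

Data: 11001111001 (no errors)


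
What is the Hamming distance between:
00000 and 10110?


XOR: 10110
Count of 1s: 3

3


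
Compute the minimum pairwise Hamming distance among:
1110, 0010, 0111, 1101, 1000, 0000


Comparing all pairs, minimum distance: 1
Can detect 0 errors, correct 0 errors

1


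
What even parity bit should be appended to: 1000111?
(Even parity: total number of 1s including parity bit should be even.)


Number of 1s in data: 4
Parity bit: 0

0


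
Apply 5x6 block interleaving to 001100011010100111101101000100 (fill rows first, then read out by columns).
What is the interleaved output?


Matrix:
  001100
  011010
  100111
  101101
  000100
Read columns: 001100100011010101110110000110

001100100011010101110110000110


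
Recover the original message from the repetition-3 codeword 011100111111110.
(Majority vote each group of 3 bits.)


Groups: 011, 100, 111, 111, 110
Majority votes: 10111

10111


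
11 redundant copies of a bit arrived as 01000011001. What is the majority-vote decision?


Ones: 4 out of 11
Threshold: 6

0 (4/11 voted 1)


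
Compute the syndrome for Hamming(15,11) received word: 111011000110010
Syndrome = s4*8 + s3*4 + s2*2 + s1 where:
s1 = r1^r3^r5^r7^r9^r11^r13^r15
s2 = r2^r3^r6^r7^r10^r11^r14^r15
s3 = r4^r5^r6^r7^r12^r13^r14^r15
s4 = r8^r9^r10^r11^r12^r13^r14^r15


s1=0, s2=0, s3=1, s4=1

Syndrome = 12 (error at position 12)


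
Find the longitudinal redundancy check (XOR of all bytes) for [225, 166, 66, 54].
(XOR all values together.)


XOR chain: 225 ^ 166 ^ 66 ^ 54 = 51

51


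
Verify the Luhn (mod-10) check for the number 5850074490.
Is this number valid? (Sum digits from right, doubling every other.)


Luhn sum = 38
38 mod 10 = 8

Invalid (Luhn sum mod 10 = 8)


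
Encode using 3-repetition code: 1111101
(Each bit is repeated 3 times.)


Each bit -> 3 copies

111111111111111000111


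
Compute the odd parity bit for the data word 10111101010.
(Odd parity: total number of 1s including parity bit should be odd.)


Number of 1s in data: 7
Parity bit: 0

0


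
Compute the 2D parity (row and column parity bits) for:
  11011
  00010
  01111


Row parities: 010
Column parities: 10110

Row P: 010, Col P: 10110, Corner: 1


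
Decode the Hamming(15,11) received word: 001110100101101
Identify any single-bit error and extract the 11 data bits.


Syndrome = 1: error at position 1

Data: 11010101101 (corrected bit 1)


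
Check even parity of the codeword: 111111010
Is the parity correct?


Number of 1s: 7

No, parity error (7 ones)


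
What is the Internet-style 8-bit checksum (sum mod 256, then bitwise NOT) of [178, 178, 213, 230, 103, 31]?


Sum = 933 mod 256 = 165
Complement = 90

90


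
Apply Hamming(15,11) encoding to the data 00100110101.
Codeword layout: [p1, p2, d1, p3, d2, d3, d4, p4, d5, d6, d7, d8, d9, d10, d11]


Parity bits: p1=1, p2=0, p3=1, p4=0

100101000110101


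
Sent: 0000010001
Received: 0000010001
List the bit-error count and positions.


XOR: 0000000000

0 errors (received matches sent)


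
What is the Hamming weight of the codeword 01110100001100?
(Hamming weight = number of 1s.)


Counting 1s in 01110100001100

6


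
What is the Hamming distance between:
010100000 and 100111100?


XOR: 110011100
Count of 1s: 5

5


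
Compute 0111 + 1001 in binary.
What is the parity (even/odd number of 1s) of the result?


0111 = 7
1001 = 9
Sum = 16 = 10000
1s count = 1

odd parity (1 ones in 10000)


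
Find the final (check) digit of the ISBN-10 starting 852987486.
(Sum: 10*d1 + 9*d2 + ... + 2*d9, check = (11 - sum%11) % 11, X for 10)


Weighted sum: 339
339 mod 11 = 9

Check digit: 2


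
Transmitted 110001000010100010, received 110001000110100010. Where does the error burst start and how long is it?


XOR: 000000000100000000

Burst at position 9, length 1


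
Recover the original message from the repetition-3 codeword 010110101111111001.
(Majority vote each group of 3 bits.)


Groups: 010, 110, 101, 111, 111, 001
Majority votes: 011110

011110


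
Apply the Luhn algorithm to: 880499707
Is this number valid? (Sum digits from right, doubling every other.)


Luhn sum = 55
55 mod 10 = 5

Invalid (Luhn sum mod 10 = 5)


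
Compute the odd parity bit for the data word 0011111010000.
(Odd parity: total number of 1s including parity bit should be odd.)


Number of 1s in data: 6
Parity bit: 1

1


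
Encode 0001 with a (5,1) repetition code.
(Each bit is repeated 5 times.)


Each bit -> 5 copies

00000000000000011111


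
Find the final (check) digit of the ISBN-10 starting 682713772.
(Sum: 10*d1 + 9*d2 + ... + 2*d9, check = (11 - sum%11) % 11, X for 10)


Weighted sum: 271
271 mod 11 = 7

Check digit: 4


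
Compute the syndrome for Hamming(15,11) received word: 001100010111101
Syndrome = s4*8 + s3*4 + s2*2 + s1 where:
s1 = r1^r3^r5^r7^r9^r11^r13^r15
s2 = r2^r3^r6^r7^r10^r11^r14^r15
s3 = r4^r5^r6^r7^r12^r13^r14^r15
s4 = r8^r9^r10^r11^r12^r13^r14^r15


s1=0, s2=0, s3=0, s4=0

Syndrome = 0 (no error)


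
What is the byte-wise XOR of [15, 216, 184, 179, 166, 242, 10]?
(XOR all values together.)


XOR chain: 15 ^ 216 ^ 184 ^ 179 ^ 166 ^ 242 ^ 10 = 130

130


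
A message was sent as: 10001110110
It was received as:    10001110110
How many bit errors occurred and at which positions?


XOR: 00000000000

0 errors (received matches sent)


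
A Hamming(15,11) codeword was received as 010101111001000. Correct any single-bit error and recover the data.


Syndrome = 10: error at position 10

Data: 00111101000 (corrected bit 10)


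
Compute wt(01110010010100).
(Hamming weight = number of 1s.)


Counting 1s in 01110010010100

6


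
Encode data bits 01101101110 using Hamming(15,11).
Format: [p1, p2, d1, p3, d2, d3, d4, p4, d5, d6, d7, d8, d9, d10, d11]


Parity bits: p1=1, p2=1, p3=1, p4=1

110111011101110


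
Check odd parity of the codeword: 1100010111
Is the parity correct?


Number of 1s: 6

No, parity error (6 ones)


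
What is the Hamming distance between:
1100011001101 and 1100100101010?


XOR: 0000111100111
Count of 1s: 7

7


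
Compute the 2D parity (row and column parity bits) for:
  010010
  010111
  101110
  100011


Row parities: 0001
Column parities: 001000

Row P: 0001, Col P: 001000, Corner: 1


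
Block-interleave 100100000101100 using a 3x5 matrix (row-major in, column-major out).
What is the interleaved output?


Matrix:
  10010
  00001
  01100
Read columns: 100001001100010

100001001100010


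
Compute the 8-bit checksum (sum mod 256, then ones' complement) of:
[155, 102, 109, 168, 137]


Sum = 671 mod 256 = 159
Complement = 96

96


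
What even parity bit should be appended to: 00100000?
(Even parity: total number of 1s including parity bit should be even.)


Number of 1s in data: 1
Parity bit: 1

1


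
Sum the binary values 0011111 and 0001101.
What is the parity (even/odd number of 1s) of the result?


0011111 = 31
0001101 = 13
Sum = 44 = 101100
1s count = 3

odd parity (3 ones in 101100)


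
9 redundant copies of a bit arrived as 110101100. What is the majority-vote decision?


Ones: 5 out of 9
Threshold: 5

1 (5/9 voted 1)


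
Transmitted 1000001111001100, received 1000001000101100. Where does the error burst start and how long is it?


XOR: 0000000111100000

Burst at position 7, length 4


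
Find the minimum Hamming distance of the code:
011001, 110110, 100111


Comparing all pairs, minimum distance: 2
Can detect 1 errors, correct 0 errors

2


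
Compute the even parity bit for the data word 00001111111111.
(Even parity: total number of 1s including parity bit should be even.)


Number of 1s in data: 10
Parity bit: 0

0


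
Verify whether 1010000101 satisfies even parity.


Number of 1s: 4

Yes, parity is correct (4 ones)


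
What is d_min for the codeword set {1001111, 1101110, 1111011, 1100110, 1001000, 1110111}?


Comparing all pairs, minimum distance: 1
Can detect 0 errors, correct 0 errors

1


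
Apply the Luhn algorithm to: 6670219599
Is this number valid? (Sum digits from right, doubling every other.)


Luhn sum = 51
51 mod 10 = 1

Invalid (Luhn sum mod 10 = 1)


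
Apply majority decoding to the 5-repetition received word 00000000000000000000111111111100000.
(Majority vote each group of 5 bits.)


Groups: 00000, 00000, 00000, 00000, 11111, 11111, 00000
Majority votes: 0000110

0000110


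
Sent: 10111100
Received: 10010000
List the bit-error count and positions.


XOR: 00101100

3 error(s) at position(s): 2, 4, 5


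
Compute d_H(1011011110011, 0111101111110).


XOR: 1100110001101
Count of 1s: 7

7


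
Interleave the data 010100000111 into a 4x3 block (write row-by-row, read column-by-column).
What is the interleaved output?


Matrix:
  010
  100
  000
  111
Read columns: 010110010001

010110010001


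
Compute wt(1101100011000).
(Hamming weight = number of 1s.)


Counting 1s in 1101100011000

6


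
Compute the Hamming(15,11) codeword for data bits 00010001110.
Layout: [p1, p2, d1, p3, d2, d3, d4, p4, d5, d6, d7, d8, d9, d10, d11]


Parity bits: p1=0, p2=0, p3=0, p4=1

000000110001110


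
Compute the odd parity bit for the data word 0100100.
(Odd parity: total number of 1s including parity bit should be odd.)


Number of 1s in data: 2
Parity bit: 1

1


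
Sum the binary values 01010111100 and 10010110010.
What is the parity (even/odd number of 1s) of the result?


01010111100 = 700
10010110010 = 1202
Sum = 1902 = 11101101110
1s count = 8

even parity (8 ones in 11101101110)


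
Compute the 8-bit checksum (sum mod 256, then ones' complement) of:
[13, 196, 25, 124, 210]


Sum = 568 mod 256 = 56
Complement = 199

199


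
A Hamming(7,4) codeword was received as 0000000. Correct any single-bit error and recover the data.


Syndrome = 0: no error detected

Data: 0000 (no errors)


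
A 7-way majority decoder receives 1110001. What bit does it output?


Ones: 4 out of 7
Threshold: 4

1 (4/7 voted 1)


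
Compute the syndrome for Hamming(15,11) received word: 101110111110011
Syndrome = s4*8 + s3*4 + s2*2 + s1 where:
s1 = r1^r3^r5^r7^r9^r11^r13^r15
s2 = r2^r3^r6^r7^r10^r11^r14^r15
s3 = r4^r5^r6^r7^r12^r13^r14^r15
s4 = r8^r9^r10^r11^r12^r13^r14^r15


s1=1, s2=0, s3=1, s4=0

Syndrome = 5 (error at position 5)


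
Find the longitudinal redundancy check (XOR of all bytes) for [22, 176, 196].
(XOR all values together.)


XOR chain: 22 ^ 176 ^ 196 = 98

98


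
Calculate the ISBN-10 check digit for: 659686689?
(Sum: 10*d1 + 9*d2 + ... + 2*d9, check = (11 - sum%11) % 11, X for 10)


Weighted sum: 363
363 mod 11 = 0

Check digit: 0


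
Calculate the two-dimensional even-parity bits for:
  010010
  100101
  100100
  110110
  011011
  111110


Row parities: 010001
Column parities: 000000

Row P: 010001, Col P: 000000, Corner: 0


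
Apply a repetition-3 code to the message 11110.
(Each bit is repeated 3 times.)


Each bit -> 3 copies

111111111111000


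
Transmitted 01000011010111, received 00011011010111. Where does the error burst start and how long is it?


XOR: 01011000000000

Burst at position 1, length 4


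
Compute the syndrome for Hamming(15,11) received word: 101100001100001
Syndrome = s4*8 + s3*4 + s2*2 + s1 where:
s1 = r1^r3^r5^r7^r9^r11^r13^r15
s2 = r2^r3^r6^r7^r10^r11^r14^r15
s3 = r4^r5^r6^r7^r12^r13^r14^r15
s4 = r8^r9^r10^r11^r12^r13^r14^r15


s1=0, s2=1, s3=0, s4=1

Syndrome = 10 (error at position 10)


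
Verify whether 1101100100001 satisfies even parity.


Number of 1s: 6

Yes, parity is correct (6 ones)


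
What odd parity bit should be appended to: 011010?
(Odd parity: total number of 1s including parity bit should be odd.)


Number of 1s in data: 3
Parity bit: 0

0


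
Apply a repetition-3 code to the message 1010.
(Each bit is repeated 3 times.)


Each bit -> 3 copies

111000111000


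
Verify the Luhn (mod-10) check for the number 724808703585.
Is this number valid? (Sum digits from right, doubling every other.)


Luhn sum = 59
59 mod 10 = 9

Invalid (Luhn sum mod 10 = 9)


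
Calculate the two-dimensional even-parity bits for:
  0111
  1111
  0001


Row parities: 101
Column parities: 1001

Row P: 101, Col P: 1001, Corner: 0


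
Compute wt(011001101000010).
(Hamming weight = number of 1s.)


Counting 1s in 011001101000010

6


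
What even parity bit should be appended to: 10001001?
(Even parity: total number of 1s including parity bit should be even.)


Number of 1s in data: 3
Parity bit: 1

1


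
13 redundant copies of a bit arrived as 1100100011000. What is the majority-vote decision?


Ones: 5 out of 13
Threshold: 7

0 (5/13 voted 1)


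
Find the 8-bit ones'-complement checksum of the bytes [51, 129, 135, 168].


Sum = 483 mod 256 = 227
Complement = 28

28


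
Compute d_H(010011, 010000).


XOR: 000011
Count of 1s: 2

2


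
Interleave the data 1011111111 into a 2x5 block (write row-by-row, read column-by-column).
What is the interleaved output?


Matrix:
  10111
  11111
Read columns: 1101111111

1101111111


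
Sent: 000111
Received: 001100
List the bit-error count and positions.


XOR: 001011

3 error(s) at position(s): 2, 4, 5


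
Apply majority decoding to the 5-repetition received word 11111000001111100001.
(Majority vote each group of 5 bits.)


Groups: 11111, 00000, 11111, 00001
Majority votes: 1010

1010


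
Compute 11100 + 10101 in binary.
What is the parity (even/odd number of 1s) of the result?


11100 = 28
10101 = 21
Sum = 49 = 110001
1s count = 3

odd parity (3 ones in 110001)


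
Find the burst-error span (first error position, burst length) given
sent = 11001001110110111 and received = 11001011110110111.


XOR: 00000010000000000

Burst at position 6, length 1


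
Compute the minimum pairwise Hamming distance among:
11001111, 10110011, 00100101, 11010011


Comparing all pairs, minimum distance: 2
Can detect 1 errors, correct 0 errors

2


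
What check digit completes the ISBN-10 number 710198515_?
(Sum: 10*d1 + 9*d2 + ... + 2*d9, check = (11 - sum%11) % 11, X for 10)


Weighted sum: 213
213 mod 11 = 4

Check digit: 7


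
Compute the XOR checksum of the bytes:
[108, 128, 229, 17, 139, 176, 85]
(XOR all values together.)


XOR chain: 108 ^ 128 ^ 229 ^ 17 ^ 139 ^ 176 ^ 85 = 118

118


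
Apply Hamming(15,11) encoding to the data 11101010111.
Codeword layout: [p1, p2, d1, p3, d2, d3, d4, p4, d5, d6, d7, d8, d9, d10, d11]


Parity bits: p1=0, p2=1, p3=1, p4=1

011111011010111


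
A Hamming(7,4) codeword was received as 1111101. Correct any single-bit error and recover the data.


Syndrome = 6: error at position 6

Data: 1111 (corrected bit 6)


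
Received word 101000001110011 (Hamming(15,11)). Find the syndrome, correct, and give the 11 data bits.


Syndrome = 11: error at position 11

Data: 10001100011 (corrected bit 11)


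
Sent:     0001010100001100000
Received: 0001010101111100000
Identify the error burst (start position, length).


XOR: 0000000001110000000

Burst at position 9, length 3


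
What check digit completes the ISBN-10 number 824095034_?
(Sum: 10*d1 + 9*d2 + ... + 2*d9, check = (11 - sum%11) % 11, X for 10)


Weighted sum: 226
226 mod 11 = 6

Check digit: 5


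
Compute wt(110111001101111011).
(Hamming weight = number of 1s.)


Counting 1s in 110111001101111011

13


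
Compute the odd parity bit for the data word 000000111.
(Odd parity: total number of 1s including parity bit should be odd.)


Number of 1s in data: 3
Parity bit: 0

0


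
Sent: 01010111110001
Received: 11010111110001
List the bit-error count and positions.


XOR: 10000000000000

1 error(s) at position(s): 0


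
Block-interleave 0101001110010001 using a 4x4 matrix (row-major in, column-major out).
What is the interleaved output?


Matrix:
  0101
  0011
  1001
  0001
Read columns: 0010100001001111

0010100001001111


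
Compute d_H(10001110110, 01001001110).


XOR: 11000111000
Count of 1s: 5

5


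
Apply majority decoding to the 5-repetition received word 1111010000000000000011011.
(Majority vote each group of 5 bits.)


Groups: 11110, 10000, 00000, 00000, 11011
Majority votes: 10001

10001


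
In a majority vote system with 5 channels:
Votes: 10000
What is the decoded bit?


Ones: 1 out of 5
Threshold: 3

0 (1/5 voted 1)


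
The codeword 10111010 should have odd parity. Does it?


Number of 1s: 5

Yes, parity is correct (5 ones)


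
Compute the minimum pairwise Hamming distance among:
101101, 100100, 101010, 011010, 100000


Comparing all pairs, minimum distance: 1
Can detect 0 errors, correct 0 errors

1


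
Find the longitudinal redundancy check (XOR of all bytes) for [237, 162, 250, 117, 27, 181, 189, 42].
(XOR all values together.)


XOR chain: 237 ^ 162 ^ 250 ^ 117 ^ 27 ^ 181 ^ 189 ^ 42 = 249

249


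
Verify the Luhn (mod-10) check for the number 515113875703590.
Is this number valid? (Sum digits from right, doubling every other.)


Luhn sum = 64
64 mod 10 = 4

Invalid (Luhn sum mod 10 = 4)


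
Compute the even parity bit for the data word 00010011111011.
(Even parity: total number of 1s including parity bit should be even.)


Number of 1s in data: 8
Parity bit: 0

0


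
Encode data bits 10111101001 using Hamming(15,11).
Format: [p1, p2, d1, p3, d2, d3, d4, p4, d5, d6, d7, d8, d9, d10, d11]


Parity bits: p1=0, p2=1, p3=0, p4=0

011001101101001


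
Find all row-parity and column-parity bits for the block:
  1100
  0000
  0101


Row parities: 000
Column parities: 1001

Row P: 000, Col P: 1001, Corner: 0


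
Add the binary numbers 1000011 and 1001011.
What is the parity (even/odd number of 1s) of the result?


1000011 = 67
1001011 = 75
Sum = 142 = 10001110
1s count = 4

even parity (4 ones in 10001110)


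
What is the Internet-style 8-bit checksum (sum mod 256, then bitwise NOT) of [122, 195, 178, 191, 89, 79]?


Sum = 854 mod 256 = 86
Complement = 169

169


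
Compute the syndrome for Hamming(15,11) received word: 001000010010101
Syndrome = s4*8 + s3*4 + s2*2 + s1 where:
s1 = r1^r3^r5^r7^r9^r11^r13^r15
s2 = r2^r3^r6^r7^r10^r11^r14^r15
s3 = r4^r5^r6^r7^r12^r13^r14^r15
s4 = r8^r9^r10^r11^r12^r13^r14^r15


s1=0, s2=1, s3=0, s4=0

Syndrome = 2 (error at position 2)


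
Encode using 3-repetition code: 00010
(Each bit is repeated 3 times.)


Each bit -> 3 copies

000000000111000


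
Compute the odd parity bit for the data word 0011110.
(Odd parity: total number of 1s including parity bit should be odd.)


Number of 1s in data: 4
Parity bit: 1

1


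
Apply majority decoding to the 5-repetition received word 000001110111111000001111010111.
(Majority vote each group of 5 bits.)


Groups: 00000, 11101, 11111, 00000, 11110, 10111
Majority votes: 011011

011011


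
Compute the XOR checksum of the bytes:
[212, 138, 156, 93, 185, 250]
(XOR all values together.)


XOR chain: 212 ^ 138 ^ 156 ^ 93 ^ 185 ^ 250 = 220

220


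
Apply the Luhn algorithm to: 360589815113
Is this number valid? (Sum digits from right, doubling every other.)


Luhn sum = 48
48 mod 10 = 8

Invalid (Luhn sum mod 10 = 8)


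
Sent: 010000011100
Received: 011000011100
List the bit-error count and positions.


XOR: 001000000000

1 error(s) at position(s): 2


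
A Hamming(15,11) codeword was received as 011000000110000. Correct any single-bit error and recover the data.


Syndrome = 0: no error detected

Data: 10000110000 (no errors)


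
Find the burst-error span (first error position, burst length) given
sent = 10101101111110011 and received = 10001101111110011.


XOR: 00100000000000000

Burst at position 2, length 1


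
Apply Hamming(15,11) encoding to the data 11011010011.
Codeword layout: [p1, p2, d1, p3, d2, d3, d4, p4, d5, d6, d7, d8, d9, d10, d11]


Parity bits: p1=0, p2=1, p3=0, p4=0

011010101010011


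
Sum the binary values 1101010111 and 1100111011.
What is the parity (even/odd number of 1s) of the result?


1101010111 = 855
1100111011 = 827
Sum = 1682 = 11010010010
1s count = 5

odd parity (5 ones in 11010010010)


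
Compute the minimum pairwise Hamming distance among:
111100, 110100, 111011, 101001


Comparing all pairs, minimum distance: 1
Can detect 0 errors, correct 0 errors

1


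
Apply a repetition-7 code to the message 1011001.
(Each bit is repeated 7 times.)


Each bit -> 7 copies

1111111000000011111111111111000000000000001111111


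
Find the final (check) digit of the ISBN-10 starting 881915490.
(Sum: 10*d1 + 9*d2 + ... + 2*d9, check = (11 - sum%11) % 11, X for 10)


Weighted sum: 297
297 mod 11 = 0

Check digit: 0


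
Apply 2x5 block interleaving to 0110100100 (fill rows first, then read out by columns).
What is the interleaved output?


Matrix:
  01101
  00100
Read columns: 0010110010

0010110010


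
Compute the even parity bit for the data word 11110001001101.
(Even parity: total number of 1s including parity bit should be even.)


Number of 1s in data: 8
Parity bit: 0

0


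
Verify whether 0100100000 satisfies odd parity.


Number of 1s: 2

No, parity error (2 ones)


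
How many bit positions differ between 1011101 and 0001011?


XOR: 1010110
Count of 1s: 4

4


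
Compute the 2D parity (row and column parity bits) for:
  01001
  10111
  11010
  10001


Row parities: 0010
Column parities: 10101

Row P: 0010, Col P: 10101, Corner: 1


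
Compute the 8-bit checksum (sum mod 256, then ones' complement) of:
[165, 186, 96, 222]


Sum = 669 mod 256 = 157
Complement = 98

98


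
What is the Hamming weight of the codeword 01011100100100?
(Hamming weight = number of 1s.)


Counting 1s in 01011100100100

6


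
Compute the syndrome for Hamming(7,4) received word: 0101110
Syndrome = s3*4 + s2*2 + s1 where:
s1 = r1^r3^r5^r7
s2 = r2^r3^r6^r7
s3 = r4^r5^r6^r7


s1=1, s2=0, s3=1

Syndrome = 5 (error at position 5)


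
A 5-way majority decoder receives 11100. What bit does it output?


Ones: 3 out of 5
Threshold: 3

1 (3/5 voted 1)


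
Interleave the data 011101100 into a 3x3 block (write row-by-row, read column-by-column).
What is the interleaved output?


Matrix:
  011
  101
  100
Read columns: 011100110

011100110


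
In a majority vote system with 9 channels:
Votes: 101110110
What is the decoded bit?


Ones: 6 out of 9
Threshold: 5

1 (6/9 voted 1)


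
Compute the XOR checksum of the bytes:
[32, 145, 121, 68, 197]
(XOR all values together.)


XOR chain: 32 ^ 145 ^ 121 ^ 68 ^ 197 = 73

73


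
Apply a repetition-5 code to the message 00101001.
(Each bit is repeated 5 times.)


Each bit -> 5 copies

0000000000111110000011111000000000011111


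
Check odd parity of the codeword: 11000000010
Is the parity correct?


Number of 1s: 3

Yes, parity is correct (3 ones)


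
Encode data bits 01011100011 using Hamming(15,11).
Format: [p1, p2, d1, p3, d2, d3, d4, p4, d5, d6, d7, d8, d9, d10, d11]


Parity bits: p1=0, p2=0, p3=0, p4=0

000010101100011


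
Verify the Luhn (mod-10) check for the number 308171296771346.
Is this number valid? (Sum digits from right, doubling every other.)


Luhn sum = 70
70 mod 10 = 0

Valid (Luhn sum mod 10 = 0)


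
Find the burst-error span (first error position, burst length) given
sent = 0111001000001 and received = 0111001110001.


XOR: 0000000110000

Burst at position 7, length 2


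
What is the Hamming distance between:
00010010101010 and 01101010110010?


XOR: 01111000011000
Count of 1s: 6

6


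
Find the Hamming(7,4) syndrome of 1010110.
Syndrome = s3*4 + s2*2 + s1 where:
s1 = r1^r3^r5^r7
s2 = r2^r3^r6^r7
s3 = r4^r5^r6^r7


s1=1, s2=0, s3=0

Syndrome = 1 (error at position 1)


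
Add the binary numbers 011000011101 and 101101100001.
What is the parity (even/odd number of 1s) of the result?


011000011101 = 1565
101101100001 = 2913
Sum = 4478 = 1000101111110
1s count = 8

even parity (8 ones in 1000101111110)


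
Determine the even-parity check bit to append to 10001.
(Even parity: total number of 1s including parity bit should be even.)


Number of 1s in data: 2
Parity bit: 0

0


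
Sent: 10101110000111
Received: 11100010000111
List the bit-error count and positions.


XOR: 01001100000000

3 error(s) at position(s): 1, 4, 5


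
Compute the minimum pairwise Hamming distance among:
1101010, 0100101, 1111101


Comparing all pairs, minimum distance: 3
Can detect 2 errors, correct 1 errors

3


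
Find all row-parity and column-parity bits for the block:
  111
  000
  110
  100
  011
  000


Row parities: 100100
Column parities: 110

Row P: 100100, Col P: 110, Corner: 0


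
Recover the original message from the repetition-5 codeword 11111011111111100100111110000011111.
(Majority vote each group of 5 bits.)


Groups: 11111, 01111, 11111, 00100, 11111, 00000, 11111
Majority votes: 1110101

1110101


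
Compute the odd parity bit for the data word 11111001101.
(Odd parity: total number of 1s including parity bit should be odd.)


Number of 1s in data: 8
Parity bit: 1

1


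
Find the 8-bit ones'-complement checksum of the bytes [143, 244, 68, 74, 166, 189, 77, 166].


Sum = 1127 mod 256 = 103
Complement = 152

152


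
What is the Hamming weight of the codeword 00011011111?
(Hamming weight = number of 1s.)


Counting 1s in 00011011111

7


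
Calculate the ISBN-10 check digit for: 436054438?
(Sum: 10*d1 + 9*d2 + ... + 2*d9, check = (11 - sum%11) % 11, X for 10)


Weighted sum: 206
206 mod 11 = 8

Check digit: 3


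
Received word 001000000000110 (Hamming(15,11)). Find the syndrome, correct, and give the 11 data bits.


Syndrome = 0: no error detected

Data: 10000000110 (no errors)


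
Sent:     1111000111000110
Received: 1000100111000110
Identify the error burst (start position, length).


XOR: 0111100000000000

Burst at position 1, length 4


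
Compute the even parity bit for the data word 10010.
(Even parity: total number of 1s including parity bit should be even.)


Number of 1s in data: 2
Parity bit: 0

0


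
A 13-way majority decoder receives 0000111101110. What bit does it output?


Ones: 7 out of 13
Threshold: 7

1 (7/13 voted 1)


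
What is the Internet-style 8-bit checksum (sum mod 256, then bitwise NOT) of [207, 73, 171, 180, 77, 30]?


Sum = 738 mod 256 = 226
Complement = 29

29


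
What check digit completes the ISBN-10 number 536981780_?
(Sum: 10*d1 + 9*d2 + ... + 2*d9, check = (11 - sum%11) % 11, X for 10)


Weighted sum: 293
293 mod 11 = 7

Check digit: 4


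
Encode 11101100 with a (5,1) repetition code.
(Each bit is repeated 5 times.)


Each bit -> 5 copies

1111111111111110000011111111110000000000


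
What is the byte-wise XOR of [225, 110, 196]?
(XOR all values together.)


XOR chain: 225 ^ 110 ^ 196 = 75

75


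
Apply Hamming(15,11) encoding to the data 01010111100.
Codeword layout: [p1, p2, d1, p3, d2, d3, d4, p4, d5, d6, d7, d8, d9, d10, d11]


Parity bits: p1=0, p2=1, p3=0, p4=0

010010100111100


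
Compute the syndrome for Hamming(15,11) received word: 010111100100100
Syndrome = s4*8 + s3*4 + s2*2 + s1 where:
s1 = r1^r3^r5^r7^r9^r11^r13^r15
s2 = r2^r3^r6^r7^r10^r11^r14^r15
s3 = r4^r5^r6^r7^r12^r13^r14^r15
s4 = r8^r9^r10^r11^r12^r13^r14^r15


s1=1, s2=0, s3=1, s4=0

Syndrome = 5 (error at position 5)


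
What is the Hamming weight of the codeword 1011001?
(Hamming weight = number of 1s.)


Counting 1s in 1011001

4


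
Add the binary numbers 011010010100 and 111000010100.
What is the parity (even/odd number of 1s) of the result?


011010010100 = 1684
111000010100 = 3604
Sum = 5288 = 1010010101000
1s count = 5

odd parity (5 ones in 1010010101000)


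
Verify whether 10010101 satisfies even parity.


Number of 1s: 4

Yes, parity is correct (4 ones)


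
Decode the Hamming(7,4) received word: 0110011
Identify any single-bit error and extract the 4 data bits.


Syndrome = 0: no error detected

Data: 1011 (no errors)


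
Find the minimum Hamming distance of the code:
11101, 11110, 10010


Comparing all pairs, minimum distance: 2
Can detect 1 errors, correct 0 errors

2


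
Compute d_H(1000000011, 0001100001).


XOR: 1001100010
Count of 1s: 4

4


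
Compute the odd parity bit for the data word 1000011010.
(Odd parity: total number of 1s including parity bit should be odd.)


Number of 1s in data: 4
Parity bit: 1

1


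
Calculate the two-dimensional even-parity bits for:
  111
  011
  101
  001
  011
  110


Row parities: 100100
Column parities: 101

Row P: 100100, Col P: 101, Corner: 0
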